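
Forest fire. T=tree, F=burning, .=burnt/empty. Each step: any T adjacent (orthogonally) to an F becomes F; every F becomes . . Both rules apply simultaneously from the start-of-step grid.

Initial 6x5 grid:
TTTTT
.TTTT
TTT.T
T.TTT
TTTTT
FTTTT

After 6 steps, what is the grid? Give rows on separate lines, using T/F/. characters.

Step 1: 2 trees catch fire, 1 burn out
  TTTTT
  .TTTT
  TTT.T
  T.TTT
  FTTTT
  .FTTT
Step 2: 3 trees catch fire, 2 burn out
  TTTTT
  .TTTT
  TTT.T
  F.TTT
  .FTTT
  ..FTT
Step 3: 3 trees catch fire, 3 burn out
  TTTTT
  .TTTT
  FTT.T
  ..TTT
  ..FTT
  ...FT
Step 4: 4 trees catch fire, 3 burn out
  TTTTT
  .TTTT
  .FT.T
  ..FTT
  ...FT
  ....F
Step 5: 4 trees catch fire, 4 burn out
  TTTTT
  .FTTT
  ..F.T
  ...FT
  ....F
  .....
Step 6: 3 trees catch fire, 4 burn out
  TFTTT
  ..FTT
  ....T
  ....F
  .....
  .....

TFTTT
..FTT
....T
....F
.....
.....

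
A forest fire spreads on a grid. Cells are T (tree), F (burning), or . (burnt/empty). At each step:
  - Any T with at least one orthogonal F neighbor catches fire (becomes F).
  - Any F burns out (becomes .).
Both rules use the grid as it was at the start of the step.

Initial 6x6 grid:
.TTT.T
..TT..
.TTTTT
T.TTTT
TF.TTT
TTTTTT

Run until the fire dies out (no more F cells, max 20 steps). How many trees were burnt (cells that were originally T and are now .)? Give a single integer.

Answer: 25

Derivation:
Step 1: +2 fires, +1 burnt (F count now 2)
Step 2: +3 fires, +2 burnt (F count now 3)
Step 3: +1 fires, +3 burnt (F count now 1)
Step 4: +2 fires, +1 burnt (F count now 2)
Step 5: +3 fires, +2 burnt (F count now 3)
Step 6: +4 fires, +3 burnt (F count now 4)
Step 7: +4 fires, +4 burnt (F count now 4)
Step 8: +4 fires, +4 burnt (F count now 4)
Step 9: +1 fires, +4 burnt (F count now 1)
Step 10: +1 fires, +1 burnt (F count now 1)
Step 11: +0 fires, +1 burnt (F count now 0)
Fire out after step 11
Initially T: 26, now '.': 35
Total burnt (originally-T cells now '.'): 25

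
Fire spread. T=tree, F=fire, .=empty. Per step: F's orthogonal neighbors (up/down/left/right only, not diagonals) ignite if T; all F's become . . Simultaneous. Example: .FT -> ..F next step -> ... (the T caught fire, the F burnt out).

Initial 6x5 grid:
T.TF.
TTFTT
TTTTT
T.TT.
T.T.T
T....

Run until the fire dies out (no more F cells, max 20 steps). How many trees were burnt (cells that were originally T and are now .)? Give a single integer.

Answer: 17

Derivation:
Step 1: +4 fires, +2 burnt (F count now 4)
Step 2: +5 fires, +4 burnt (F count now 5)
Step 3: +5 fires, +5 burnt (F count now 5)
Step 4: +1 fires, +5 burnt (F count now 1)
Step 5: +1 fires, +1 burnt (F count now 1)
Step 6: +1 fires, +1 burnt (F count now 1)
Step 7: +0 fires, +1 burnt (F count now 0)
Fire out after step 7
Initially T: 18, now '.': 29
Total burnt (originally-T cells now '.'): 17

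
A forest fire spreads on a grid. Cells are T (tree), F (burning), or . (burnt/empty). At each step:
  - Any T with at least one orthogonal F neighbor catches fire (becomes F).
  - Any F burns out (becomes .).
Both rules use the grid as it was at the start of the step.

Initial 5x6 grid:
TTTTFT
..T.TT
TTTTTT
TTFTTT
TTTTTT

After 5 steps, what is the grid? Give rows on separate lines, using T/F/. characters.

Step 1: 7 trees catch fire, 2 burn out
  TTTF.F
  ..T.FT
  TTFTTT
  TF.FTT
  TTFTTT
Step 2: 10 trees catch fire, 7 burn out
  TTF...
  ..F..F
  TF.FFT
  F...FT
  TF.FTT
Step 3: 6 trees catch fire, 10 burn out
  TF....
  ......
  F....F
  .....F
  F...FT
Step 4: 2 trees catch fire, 6 burn out
  F.....
  ......
  ......
  ......
  .....F
Step 5: 0 trees catch fire, 2 burn out
  ......
  ......
  ......
  ......
  ......

......
......
......
......
......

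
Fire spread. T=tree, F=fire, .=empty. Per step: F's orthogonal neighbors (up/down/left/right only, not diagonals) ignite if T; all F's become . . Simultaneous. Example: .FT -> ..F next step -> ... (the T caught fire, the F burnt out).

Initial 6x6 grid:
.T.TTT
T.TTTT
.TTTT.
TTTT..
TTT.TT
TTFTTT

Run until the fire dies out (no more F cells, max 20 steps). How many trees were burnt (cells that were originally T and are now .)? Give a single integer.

Step 1: +3 fires, +1 burnt (F count now 3)
Step 2: +4 fires, +3 burnt (F count now 4)
Step 3: +6 fires, +4 burnt (F count now 6)
Step 4: +5 fires, +6 burnt (F count now 5)
Step 5: +2 fires, +5 burnt (F count now 2)
Step 6: +2 fires, +2 burnt (F count now 2)
Step 7: +2 fires, +2 burnt (F count now 2)
Step 8: +1 fires, +2 burnt (F count now 1)
Step 9: +0 fires, +1 burnt (F count now 0)
Fire out after step 9
Initially T: 27, now '.': 34
Total burnt (originally-T cells now '.'): 25

Answer: 25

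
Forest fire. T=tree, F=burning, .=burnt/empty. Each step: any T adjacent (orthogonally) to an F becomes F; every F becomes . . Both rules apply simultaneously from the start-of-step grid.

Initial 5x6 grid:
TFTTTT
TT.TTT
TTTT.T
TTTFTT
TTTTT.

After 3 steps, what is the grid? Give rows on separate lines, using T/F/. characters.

Step 1: 7 trees catch fire, 2 burn out
  F.FTTT
  TF.TTT
  TTTF.T
  TTF.FT
  TTTFT.
Step 2: 9 trees catch fire, 7 burn out
  ...FTT
  F..FTT
  TFF..T
  TF...F
  TTF.F.
Step 3: 6 trees catch fire, 9 burn out
  ....FT
  ....FT
  F....F
  F.....
  TF....

....FT
....FT
F....F
F.....
TF....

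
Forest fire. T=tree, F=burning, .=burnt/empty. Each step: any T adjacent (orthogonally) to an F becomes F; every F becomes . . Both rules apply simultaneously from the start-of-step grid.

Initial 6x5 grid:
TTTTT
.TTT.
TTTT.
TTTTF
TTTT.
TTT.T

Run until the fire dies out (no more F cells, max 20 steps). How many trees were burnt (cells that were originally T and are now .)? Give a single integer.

Answer: 23

Derivation:
Step 1: +1 fires, +1 burnt (F count now 1)
Step 2: +3 fires, +1 burnt (F count now 3)
Step 3: +4 fires, +3 burnt (F count now 4)
Step 4: +6 fires, +4 burnt (F count now 6)
Step 5: +6 fires, +6 burnt (F count now 6)
Step 6: +2 fires, +6 burnt (F count now 2)
Step 7: +1 fires, +2 burnt (F count now 1)
Step 8: +0 fires, +1 burnt (F count now 0)
Fire out after step 8
Initially T: 24, now '.': 29
Total burnt (originally-T cells now '.'): 23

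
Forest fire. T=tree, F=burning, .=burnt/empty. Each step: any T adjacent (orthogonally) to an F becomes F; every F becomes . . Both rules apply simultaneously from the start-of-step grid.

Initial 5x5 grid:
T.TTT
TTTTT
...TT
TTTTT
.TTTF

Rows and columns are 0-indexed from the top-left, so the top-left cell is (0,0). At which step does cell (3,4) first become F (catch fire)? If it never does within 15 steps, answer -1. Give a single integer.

Step 1: cell (3,4)='F' (+2 fires, +1 burnt)
  -> target ignites at step 1
Step 2: cell (3,4)='.' (+3 fires, +2 burnt)
Step 3: cell (3,4)='.' (+4 fires, +3 burnt)
Step 4: cell (3,4)='.' (+3 fires, +4 burnt)
Step 5: cell (3,4)='.' (+3 fires, +3 burnt)
Step 6: cell (3,4)='.' (+2 fires, +3 burnt)
Step 7: cell (3,4)='.' (+1 fires, +2 burnt)
Step 8: cell (3,4)='.' (+1 fires, +1 burnt)
Step 9: cell (3,4)='.' (+0 fires, +1 burnt)
  fire out at step 9

1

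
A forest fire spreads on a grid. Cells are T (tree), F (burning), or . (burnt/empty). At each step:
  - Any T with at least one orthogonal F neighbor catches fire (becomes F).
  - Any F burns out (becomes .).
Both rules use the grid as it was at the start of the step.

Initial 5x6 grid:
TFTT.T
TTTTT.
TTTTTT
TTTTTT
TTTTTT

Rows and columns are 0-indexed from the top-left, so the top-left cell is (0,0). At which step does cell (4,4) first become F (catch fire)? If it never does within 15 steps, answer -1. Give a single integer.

Step 1: cell (4,4)='T' (+3 fires, +1 burnt)
Step 2: cell (4,4)='T' (+4 fires, +3 burnt)
Step 3: cell (4,4)='T' (+4 fires, +4 burnt)
Step 4: cell (4,4)='T' (+5 fires, +4 burnt)
Step 5: cell (4,4)='T' (+4 fires, +5 burnt)
Step 6: cell (4,4)='T' (+3 fires, +4 burnt)
Step 7: cell (4,4)='F' (+2 fires, +3 burnt)
  -> target ignites at step 7
Step 8: cell (4,4)='.' (+1 fires, +2 burnt)
Step 9: cell (4,4)='.' (+0 fires, +1 burnt)
  fire out at step 9

7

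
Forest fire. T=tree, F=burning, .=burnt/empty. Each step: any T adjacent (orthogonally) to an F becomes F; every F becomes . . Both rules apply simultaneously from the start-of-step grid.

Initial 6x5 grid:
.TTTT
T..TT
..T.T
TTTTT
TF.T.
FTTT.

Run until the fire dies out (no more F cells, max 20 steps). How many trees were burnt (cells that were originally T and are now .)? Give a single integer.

Step 1: +3 fires, +2 burnt (F count now 3)
Step 2: +3 fires, +3 burnt (F count now 3)
Step 3: +3 fires, +3 burnt (F count now 3)
Step 4: +2 fires, +3 burnt (F count now 2)
Step 5: +1 fires, +2 burnt (F count now 1)
Step 6: +1 fires, +1 burnt (F count now 1)
Step 7: +2 fires, +1 burnt (F count now 2)
Step 8: +1 fires, +2 burnt (F count now 1)
Step 9: +1 fires, +1 burnt (F count now 1)
Step 10: +1 fires, +1 burnt (F count now 1)
Step 11: +0 fires, +1 burnt (F count now 0)
Fire out after step 11
Initially T: 19, now '.': 29
Total burnt (originally-T cells now '.'): 18

Answer: 18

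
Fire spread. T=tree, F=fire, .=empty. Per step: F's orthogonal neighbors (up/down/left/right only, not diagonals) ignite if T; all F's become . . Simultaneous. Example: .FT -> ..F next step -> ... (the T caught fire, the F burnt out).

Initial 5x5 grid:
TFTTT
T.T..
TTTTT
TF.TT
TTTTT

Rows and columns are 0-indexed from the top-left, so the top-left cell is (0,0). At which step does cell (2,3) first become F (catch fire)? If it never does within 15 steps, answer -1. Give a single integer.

Step 1: cell (2,3)='T' (+5 fires, +2 burnt)
Step 2: cell (2,3)='T' (+7 fires, +5 burnt)
Step 3: cell (2,3)='F' (+3 fires, +7 burnt)
  -> target ignites at step 3
Step 4: cell (2,3)='.' (+3 fires, +3 burnt)
Step 5: cell (2,3)='.' (+1 fires, +3 burnt)
Step 6: cell (2,3)='.' (+0 fires, +1 burnt)
  fire out at step 6

3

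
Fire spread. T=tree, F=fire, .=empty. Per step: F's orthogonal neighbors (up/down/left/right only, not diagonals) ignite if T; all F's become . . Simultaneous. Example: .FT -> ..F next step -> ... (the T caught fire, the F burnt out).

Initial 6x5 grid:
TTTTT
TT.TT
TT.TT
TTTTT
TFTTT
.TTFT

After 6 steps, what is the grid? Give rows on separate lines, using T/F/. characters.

Step 1: 7 trees catch fire, 2 burn out
  TTTTT
  TT.TT
  TT.TT
  TFTTT
  F.FFT
  .FF.F
Step 2: 5 trees catch fire, 7 burn out
  TTTTT
  TT.TT
  TF.TT
  F.FFT
  ....F
  .....
Step 3: 4 trees catch fire, 5 burn out
  TTTTT
  TF.TT
  F..FT
  ....F
  .....
  .....
Step 4: 4 trees catch fire, 4 burn out
  TFTTT
  F..FT
  ....F
  .....
  .....
  .....
Step 5: 4 trees catch fire, 4 burn out
  F.FFT
  ....F
  .....
  .....
  .....
  .....
Step 6: 1 trees catch fire, 4 burn out
  ....F
  .....
  .....
  .....
  .....
  .....

....F
.....
.....
.....
.....
.....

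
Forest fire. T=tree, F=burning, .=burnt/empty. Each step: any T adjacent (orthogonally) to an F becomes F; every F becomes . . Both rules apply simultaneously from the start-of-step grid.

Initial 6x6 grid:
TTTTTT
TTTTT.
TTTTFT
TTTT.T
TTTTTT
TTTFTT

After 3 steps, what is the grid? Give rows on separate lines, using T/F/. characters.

Step 1: 6 trees catch fire, 2 burn out
  TTTTTT
  TTTTF.
  TTTF.F
  TTTT.T
  TTTFTT
  TTF.FT
Step 2: 9 trees catch fire, 6 burn out
  TTTTFT
  TTTF..
  TTF...
  TTTF.F
  TTF.FT
  TF...F
Step 3: 8 trees catch fire, 9 burn out
  TTTF.F
  TTF...
  TF....
  TTF...
  TF...F
  F.....

TTTF.F
TTF...
TF....
TTF...
TF...F
F.....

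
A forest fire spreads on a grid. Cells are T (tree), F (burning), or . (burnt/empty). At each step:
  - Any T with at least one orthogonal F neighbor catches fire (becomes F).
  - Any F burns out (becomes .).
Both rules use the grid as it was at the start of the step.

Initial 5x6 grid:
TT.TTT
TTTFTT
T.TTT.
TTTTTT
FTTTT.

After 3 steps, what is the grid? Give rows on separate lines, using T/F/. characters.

Step 1: 6 trees catch fire, 2 burn out
  TT.FTT
  TTF.FT
  T.TFT.
  FTTTTT
  .FTTT.
Step 2: 9 trees catch fire, 6 burn out
  TT..FT
  TF...F
  F.F.F.
  .FTFTT
  ..FTT.
Step 3: 6 trees catch fire, 9 burn out
  TF...F
  F.....
  ......
  ..F.FT
  ...FT.

TF...F
F.....
......
..F.FT
...FT.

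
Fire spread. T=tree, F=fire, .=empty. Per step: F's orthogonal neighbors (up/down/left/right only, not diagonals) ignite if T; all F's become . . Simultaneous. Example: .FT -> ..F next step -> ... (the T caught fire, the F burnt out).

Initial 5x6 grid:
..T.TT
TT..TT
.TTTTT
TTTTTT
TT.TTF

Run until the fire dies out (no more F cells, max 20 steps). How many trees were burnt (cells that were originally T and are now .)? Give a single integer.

Answer: 21

Derivation:
Step 1: +2 fires, +1 burnt (F count now 2)
Step 2: +3 fires, +2 burnt (F count now 3)
Step 3: +3 fires, +3 burnt (F count now 3)
Step 4: +4 fires, +3 burnt (F count now 4)
Step 5: +3 fires, +4 burnt (F count now 3)
Step 6: +3 fires, +3 burnt (F count now 3)
Step 7: +2 fires, +3 burnt (F count now 2)
Step 8: +1 fires, +2 burnt (F count now 1)
Step 9: +0 fires, +1 burnt (F count now 0)
Fire out after step 9
Initially T: 22, now '.': 29
Total burnt (originally-T cells now '.'): 21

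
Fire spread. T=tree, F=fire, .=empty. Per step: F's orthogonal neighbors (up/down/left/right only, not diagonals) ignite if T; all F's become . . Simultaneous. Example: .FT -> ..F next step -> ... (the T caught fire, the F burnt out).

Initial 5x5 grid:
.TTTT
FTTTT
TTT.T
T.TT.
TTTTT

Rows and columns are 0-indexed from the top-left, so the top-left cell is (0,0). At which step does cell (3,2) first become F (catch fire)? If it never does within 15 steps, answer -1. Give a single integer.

Step 1: cell (3,2)='T' (+2 fires, +1 burnt)
Step 2: cell (3,2)='T' (+4 fires, +2 burnt)
Step 3: cell (3,2)='T' (+4 fires, +4 burnt)
Step 4: cell (3,2)='F' (+4 fires, +4 burnt)
  -> target ignites at step 4
Step 5: cell (3,2)='.' (+4 fires, +4 burnt)
Step 6: cell (3,2)='.' (+1 fires, +4 burnt)
Step 7: cell (3,2)='.' (+1 fires, +1 burnt)
Step 8: cell (3,2)='.' (+0 fires, +1 burnt)
  fire out at step 8

4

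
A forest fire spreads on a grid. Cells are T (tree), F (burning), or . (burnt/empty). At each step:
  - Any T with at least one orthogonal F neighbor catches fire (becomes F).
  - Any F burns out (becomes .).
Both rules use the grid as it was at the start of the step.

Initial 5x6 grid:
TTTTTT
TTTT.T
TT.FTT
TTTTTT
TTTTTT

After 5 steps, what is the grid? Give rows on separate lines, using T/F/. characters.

Step 1: 3 trees catch fire, 1 burn out
  TTTTTT
  TTTF.T
  TT..FT
  TTTFTT
  TTTTTT
Step 2: 6 trees catch fire, 3 burn out
  TTTFTT
  TTF..T
  TT...F
  TTF.FT
  TTTFTT
Step 3: 8 trees catch fire, 6 burn out
  TTF.FT
  TF...F
  TT....
  TF...F
  TTF.FT
Step 4: 7 trees catch fire, 8 burn out
  TF...F
  F.....
  TF....
  F.....
  TF...F
Step 5: 3 trees catch fire, 7 burn out
  F.....
  ......
  F.....
  ......
  F.....

F.....
......
F.....
......
F.....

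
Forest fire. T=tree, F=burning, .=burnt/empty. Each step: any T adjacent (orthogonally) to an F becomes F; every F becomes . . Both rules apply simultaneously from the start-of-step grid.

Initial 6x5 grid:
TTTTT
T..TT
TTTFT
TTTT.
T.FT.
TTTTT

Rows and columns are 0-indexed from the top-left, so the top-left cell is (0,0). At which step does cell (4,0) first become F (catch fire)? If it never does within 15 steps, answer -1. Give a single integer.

Step 1: cell (4,0)='T' (+7 fires, +2 burnt)
Step 2: cell (4,0)='T' (+6 fires, +7 burnt)
Step 3: cell (4,0)='T' (+6 fires, +6 burnt)
Step 4: cell (4,0)='F' (+3 fires, +6 burnt)
  -> target ignites at step 4
Step 5: cell (4,0)='.' (+1 fires, +3 burnt)
Step 6: cell (4,0)='.' (+0 fires, +1 burnt)
  fire out at step 6

4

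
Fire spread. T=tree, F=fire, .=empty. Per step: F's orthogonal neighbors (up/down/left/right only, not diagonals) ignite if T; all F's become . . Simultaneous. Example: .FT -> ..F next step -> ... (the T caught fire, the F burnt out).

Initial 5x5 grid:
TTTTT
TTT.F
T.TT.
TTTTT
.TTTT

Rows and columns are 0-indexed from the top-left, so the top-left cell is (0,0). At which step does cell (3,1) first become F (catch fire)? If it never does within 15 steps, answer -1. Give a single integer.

Step 1: cell (3,1)='T' (+1 fires, +1 burnt)
Step 2: cell (3,1)='T' (+1 fires, +1 burnt)
Step 3: cell (3,1)='T' (+1 fires, +1 burnt)
Step 4: cell (3,1)='T' (+2 fires, +1 burnt)
Step 5: cell (3,1)='T' (+3 fires, +2 burnt)
Step 6: cell (3,1)='T' (+3 fires, +3 burnt)
Step 7: cell (3,1)='F' (+4 fires, +3 burnt)
  -> target ignites at step 7
Step 8: cell (3,1)='.' (+4 fires, +4 burnt)
Step 9: cell (3,1)='.' (+1 fires, +4 burnt)
Step 10: cell (3,1)='.' (+0 fires, +1 burnt)
  fire out at step 10

7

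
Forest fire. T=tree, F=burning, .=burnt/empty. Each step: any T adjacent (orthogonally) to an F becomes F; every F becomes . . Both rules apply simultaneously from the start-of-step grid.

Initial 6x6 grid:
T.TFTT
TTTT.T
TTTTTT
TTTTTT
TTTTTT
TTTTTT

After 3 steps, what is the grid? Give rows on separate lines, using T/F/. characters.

Step 1: 3 trees catch fire, 1 burn out
  T.F.FT
  TTTF.T
  TTTTTT
  TTTTTT
  TTTTTT
  TTTTTT
Step 2: 3 trees catch fire, 3 burn out
  T....F
  TTF..T
  TTTFTT
  TTTTTT
  TTTTTT
  TTTTTT
Step 3: 5 trees catch fire, 3 burn out
  T.....
  TF...F
  TTF.FT
  TTTFTT
  TTTTTT
  TTTTTT

T.....
TF...F
TTF.FT
TTTFTT
TTTTTT
TTTTTT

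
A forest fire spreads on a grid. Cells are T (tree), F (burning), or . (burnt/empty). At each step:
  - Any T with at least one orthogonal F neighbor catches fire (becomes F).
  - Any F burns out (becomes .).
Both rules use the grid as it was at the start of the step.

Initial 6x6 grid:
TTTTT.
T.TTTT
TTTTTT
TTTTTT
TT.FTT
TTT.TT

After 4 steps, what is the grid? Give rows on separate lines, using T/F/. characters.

Step 1: 2 trees catch fire, 1 burn out
  TTTTT.
  T.TTTT
  TTTTTT
  TTTFTT
  TT..FT
  TTT.TT
Step 2: 5 trees catch fire, 2 burn out
  TTTTT.
  T.TTTT
  TTTFTT
  TTF.FT
  TT...F
  TTT.FT
Step 3: 6 trees catch fire, 5 burn out
  TTTTT.
  T.TFTT
  TTF.FT
  TF...F
  TT....
  TTT..F
Step 4: 7 trees catch fire, 6 burn out
  TTTFT.
  T.F.FT
  TF...F
  F.....
  TF....
  TTT...

TTTFT.
T.F.FT
TF...F
F.....
TF....
TTT...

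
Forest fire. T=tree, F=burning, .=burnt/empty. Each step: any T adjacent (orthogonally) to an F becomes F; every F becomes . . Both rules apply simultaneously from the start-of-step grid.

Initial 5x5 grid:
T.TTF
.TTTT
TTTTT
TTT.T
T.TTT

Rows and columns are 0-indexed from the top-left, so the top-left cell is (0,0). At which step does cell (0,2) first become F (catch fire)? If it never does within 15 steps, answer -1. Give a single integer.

Step 1: cell (0,2)='T' (+2 fires, +1 burnt)
Step 2: cell (0,2)='F' (+3 fires, +2 burnt)
  -> target ignites at step 2
Step 3: cell (0,2)='.' (+3 fires, +3 burnt)
Step 4: cell (0,2)='.' (+3 fires, +3 burnt)
Step 5: cell (0,2)='.' (+3 fires, +3 burnt)
Step 6: cell (0,2)='.' (+3 fires, +3 burnt)
Step 7: cell (0,2)='.' (+1 fires, +3 burnt)
Step 8: cell (0,2)='.' (+1 fires, +1 burnt)
Step 9: cell (0,2)='.' (+0 fires, +1 burnt)
  fire out at step 9

2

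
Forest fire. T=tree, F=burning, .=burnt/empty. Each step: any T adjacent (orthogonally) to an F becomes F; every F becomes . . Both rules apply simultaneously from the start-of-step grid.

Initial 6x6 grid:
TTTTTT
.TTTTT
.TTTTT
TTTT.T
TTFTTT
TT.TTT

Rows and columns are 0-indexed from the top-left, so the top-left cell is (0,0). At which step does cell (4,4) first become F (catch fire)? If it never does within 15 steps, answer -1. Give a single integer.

Step 1: cell (4,4)='T' (+3 fires, +1 burnt)
Step 2: cell (4,4)='F' (+7 fires, +3 burnt)
  -> target ignites at step 2
Step 3: cell (4,4)='.' (+7 fires, +7 burnt)
Step 4: cell (4,4)='.' (+6 fires, +7 burnt)
Step 5: cell (4,4)='.' (+4 fires, +6 burnt)
Step 6: cell (4,4)='.' (+3 fires, +4 burnt)
Step 7: cell (4,4)='.' (+1 fires, +3 burnt)
Step 8: cell (4,4)='.' (+0 fires, +1 burnt)
  fire out at step 8

2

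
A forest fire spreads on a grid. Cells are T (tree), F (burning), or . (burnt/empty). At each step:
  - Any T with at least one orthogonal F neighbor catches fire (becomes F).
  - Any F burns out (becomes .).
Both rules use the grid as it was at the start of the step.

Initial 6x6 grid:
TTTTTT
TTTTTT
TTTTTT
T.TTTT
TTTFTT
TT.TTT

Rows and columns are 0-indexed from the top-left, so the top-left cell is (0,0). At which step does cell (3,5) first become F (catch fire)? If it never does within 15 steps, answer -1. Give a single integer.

Step 1: cell (3,5)='T' (+4 fires, +1 burnt)
Step 2: cell (3,5)='T' (+6 fires, +4 burnt)
Step 3: cell (3,5)='F' (+7 fires, +6 burnt)
  -> target ignites at step 3
Step 4: cell (3,5)='.' (+7 fires, +7 burnt)
Step 5: cell (3,5)='.' (+5 fires, +7 burnt)
Step 6: cell (3,5)='.' (+3 fires, +5 burnt)
Step 7: cell (3,5)='.' (+1 fires, +3 burnt)
Step 8: cell (3,5)='.' (+0 fires, +1 burnt)
  fire out at step 8

3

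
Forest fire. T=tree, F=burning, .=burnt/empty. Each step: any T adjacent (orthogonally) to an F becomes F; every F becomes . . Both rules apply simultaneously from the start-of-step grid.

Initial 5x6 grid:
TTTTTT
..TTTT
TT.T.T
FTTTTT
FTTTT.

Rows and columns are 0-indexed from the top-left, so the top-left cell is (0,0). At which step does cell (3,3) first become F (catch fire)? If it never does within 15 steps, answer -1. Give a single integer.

Step 1: cell (3,3)='T' (+3 fires, +2 burnt)
Step 2: cell (3,3)='T' (+3 fires, +3 burnt)
Step 3: cell (3,3)='F' (+2 fires, +3 burnt)
  -> target ignites at step 3
Step 4: cell (3,3)='.' (+3 fires, +2 burnt)
Step 5: cell (3,3)='.' (+2 fires, +3 burnt)
Step 6: cell (3,3)='.' (+4 fires, +2 burnt)
Step 7: cell (3,3)='.' (+3 fires, +4 burnt)
Step 8: cell (3,3)='.' (+2 fires, +3 burnt)
Step 9: cell (3,3)='.' (+1 fires, +2 burnt)
Step 10: cell (3,3)='.' (+0 fires, +1 burnt)
  fire out at step 10

3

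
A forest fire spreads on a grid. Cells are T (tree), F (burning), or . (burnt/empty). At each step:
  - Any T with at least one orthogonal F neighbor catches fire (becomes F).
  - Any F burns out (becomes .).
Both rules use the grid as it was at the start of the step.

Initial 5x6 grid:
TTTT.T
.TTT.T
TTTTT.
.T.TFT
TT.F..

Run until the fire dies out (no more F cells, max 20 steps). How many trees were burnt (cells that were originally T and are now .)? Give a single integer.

Step 1: +3 fires, +2 burnt (F count now 3)
Step 2: +1 fires, +3 burnt (F count now 1)
Step 3: +2 fires, +1 burnt (F count now 2)
Step 4: +3 fires, +2 burnt (F count now 3)
Step 5: +4 fires, +3 burnt (F count now 4)
Step 6: +2 fires, +4 burnt (F count now 2)
Step 7: +2 fires, +2 burnt (F count now 2)
Step 8: +0 fires, +2 burnt (F count now 0)
Fire out after step 8
Initially T: 19, now '.': 28
Total burnt (originally-T cells now '.'): 17

Answer: 17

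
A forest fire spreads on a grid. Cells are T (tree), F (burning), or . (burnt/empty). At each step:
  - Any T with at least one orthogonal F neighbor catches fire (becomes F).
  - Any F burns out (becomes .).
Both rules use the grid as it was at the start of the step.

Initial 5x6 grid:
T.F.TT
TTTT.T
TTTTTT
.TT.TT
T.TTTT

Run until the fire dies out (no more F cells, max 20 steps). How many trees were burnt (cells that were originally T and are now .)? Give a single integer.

Step 1: +1 fires, +1 burnt (F count now 1)
Step 2: +3 fires, +1 burnt (F count now 3)
Step 3: +4 fires, +3 burnt (F count now 4)
Step 4: +5 fires, +4 burnt (F count now 5)
Step 5: +3 fires, +5 burnt (F count now 3)
Step 6: +3 fires, +3 burnt (F count now 3)
Step 7: +2 fires, +3 burnt (F count now 2)
Step 8: +1 fires, +2 burnt (F count now 1)
Step 9: +0 fires, +1 burnt (F count now 0)
Fire out after step 9
Initially T: 23, now '.': 29
Total burnt (originally-T cells now '.'): 22

Answer: 22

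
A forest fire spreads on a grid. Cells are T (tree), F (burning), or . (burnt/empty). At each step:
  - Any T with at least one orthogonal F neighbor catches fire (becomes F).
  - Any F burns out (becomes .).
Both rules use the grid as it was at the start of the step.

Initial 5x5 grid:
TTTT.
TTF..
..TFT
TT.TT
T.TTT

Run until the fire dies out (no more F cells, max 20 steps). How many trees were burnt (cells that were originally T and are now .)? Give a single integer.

Step 1: +5 fires, +2 burnt (F count now 5)
Step 2: +5 fires, +5 burnt (F count now 5)
Step 3: +3 fires, +5 burnt (F count now 3)
Step 4: +0 fires, +3 burnt (F count now 0)
Fire out after step 4
Initially T: 16, now '.': 22
Total burnt (originally-T cells now '.'): 13

Answer: 13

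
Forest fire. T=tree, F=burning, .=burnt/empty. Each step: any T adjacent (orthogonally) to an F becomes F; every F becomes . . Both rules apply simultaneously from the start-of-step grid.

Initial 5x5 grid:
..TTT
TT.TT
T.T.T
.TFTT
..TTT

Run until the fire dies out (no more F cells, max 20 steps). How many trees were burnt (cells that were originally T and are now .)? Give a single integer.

Step 1: +4 fires, +1 burnt (F count now 4)
Step 2: +2 fires, +4 burnt (F count now 2)
Step 3: +2 fires, +2 burnt (F count now 2)
Step 4: +1 fires, +2 burnt (F count now 1)
Step 5: +2 fires, +1 burnt (F count now 2)
Step 6: +1 fires, +2 burnt (F count now 1)
Step 7: +1 fires, +1 burnt (F count now 1)
Step 8: +0 fires, +1 burnt (F count now 0)
Fire out after step 8
Initially T: 16, now '.': 22
Total burnt (originally-T cells now '.'): 13

Answer: 13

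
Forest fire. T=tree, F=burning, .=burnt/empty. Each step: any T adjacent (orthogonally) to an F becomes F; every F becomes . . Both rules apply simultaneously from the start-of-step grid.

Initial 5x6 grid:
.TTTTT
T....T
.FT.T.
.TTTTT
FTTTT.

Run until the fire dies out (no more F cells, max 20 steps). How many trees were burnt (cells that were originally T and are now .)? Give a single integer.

Step 1: +3 fires, +2 burnt (F count now 3)
Step 2: +2 fires, +3 burnt (F count now 2)
Step 3: +2 fires, +2 burnt (F count now 2)
Step 4: +2 fires, +2 burnt (F count now 2)
Step 5: +2 fires, +2 burnt (F count now 2)
Step 6: +0 fires, +2 burnt (F count now 0)
Fire out after step 6
Initially T: 18, now '.': 23
Total burnt (originally-T cells now '.'): 11

Answer: 11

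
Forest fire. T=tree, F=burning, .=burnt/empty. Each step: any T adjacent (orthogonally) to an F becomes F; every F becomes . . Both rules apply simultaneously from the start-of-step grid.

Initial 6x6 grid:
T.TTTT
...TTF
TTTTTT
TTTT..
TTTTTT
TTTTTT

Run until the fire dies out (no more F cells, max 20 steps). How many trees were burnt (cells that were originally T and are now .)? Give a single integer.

Answer: 28

Derivation:
Step 1: +3 fires, +1 burnt (F count now 3)
Step 2: +3 fires, +3 burnt (F count now 3)
Step 3: +2 fires, +3 burnt (F count now 2)
Step 4: +3 fires, +2 burnt (F count now 3)
Step 5: +3 fires, +3 burnt (F count now 3)
Step 6: +5 fires, +3 burnt (F count now 5)
Step 7: +5 fires, +5 burnt (F count now 5)
Step 8: +3 fires, +5 burnt (F count now 3)
Step 9: +1 fires, +3 burnt (F count now 1)
Step 10: +0 fires, +1 burnt (F count now 0)
Fire out after step 10
Initially T: 29, now '.': 35
Total burnt (originally-T cells now '.'): 28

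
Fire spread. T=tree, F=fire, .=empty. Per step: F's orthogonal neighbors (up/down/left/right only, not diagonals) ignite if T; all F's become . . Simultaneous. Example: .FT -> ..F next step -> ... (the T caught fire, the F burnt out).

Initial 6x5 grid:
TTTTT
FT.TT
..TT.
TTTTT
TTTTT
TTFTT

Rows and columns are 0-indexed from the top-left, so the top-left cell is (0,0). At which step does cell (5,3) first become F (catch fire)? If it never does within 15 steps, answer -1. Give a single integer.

Step 1: cell (5,3)='F' (+5 fires, +2 burnt)
  -> target ignites at step 1
Step 2: cell (5,3)='.' (+6 fires, +5 burnt)
Step 3: cell (5,3)='.' (+6 fires, +6 burnt)
Step 4: cell (5,3)='.' (+4 fires, +6 burnt)
Step 5: cell (5,3)='.' (+2 fires, +4 burnt)
Step 6: cell (5,3)='.' (+1 fires, +2 burnt)
Step 7: cell (5,3)='.' (+0 fires, +1 burnt)
  fire out at step 7

1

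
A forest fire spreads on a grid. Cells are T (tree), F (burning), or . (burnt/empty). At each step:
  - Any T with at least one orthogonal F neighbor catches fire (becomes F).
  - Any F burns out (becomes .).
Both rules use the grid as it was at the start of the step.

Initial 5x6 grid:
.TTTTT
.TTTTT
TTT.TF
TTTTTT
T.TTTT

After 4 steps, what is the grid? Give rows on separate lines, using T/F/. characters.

Step 1: 3 trees catch fire, 1 burn out
  .TTTTT
  .TTTTF
  TTT.F.
  TTTTTF
  T.TTTT
Step 2: 4 trees catch fire, 3 burn out
  .TTTTF
  .TTTF.
  TTT...
  TTTTF.
  T.TTTF
Step 3: 4 trees catch fire, 4 burn out
  .TTTF.
  .TTF..
  TTT...
  TTTF..
  T.TTF.
Step 4: 4 trees catch fire, 4 burn out
  .TTF..
  .TF...
  TTT...
  TTF...
  T.TF..

.TTF..
.TF...
TTT...
TTF...
T.TF..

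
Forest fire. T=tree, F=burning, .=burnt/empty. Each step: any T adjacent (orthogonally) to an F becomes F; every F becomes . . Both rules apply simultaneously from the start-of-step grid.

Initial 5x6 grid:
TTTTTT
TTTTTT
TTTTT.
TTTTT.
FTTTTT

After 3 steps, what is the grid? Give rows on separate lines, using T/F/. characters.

Step 1: 2 trees catch fire, 1 burn out
  TTTTTT
  TTTTTT
  TTTTT.
  FTTTT.
  .FTTTT
Step 2: 3 trees catch fire, 2 burn out
  TTTTTT
  TTTTTT
  FTTTT.
  .FTTT.
  ..FTTT
Step 3: 4 trees catch fire, 3 burn out
  TTTTTT
  FTTTTT
  .FTTT.
  ..FTT.
  ...FTT

TTTTTT
FTTTTT
.FTTT.
..FTT.
...FTT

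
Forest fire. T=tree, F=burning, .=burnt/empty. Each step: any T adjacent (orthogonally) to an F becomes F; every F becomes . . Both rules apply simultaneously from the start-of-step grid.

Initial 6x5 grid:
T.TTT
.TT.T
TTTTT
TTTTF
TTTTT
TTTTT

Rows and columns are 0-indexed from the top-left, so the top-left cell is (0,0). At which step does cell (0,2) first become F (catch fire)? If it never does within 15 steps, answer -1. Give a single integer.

Step 1: cell (0,2)='T' (+3 fires, +1 burnt)
Step 2: cell (0,2)='T' (+5 fires, +3 burnt)
Step 3: cell (0,2)='T' (+5 fires, +5 burnt)
Step 4: cell (0,2)='T' (+6 fires, +5 burnt)
Step 5: cell (0,2)='F' (+5 fires, +6 burnt)
  -> target ignites at step 5
Step 6: cell (0,2)='.' (+1 fires, +5 burnt)
Step 7: cell (0,2)='.' (+0 fires, +1 burnt)
  fire out at step 7

5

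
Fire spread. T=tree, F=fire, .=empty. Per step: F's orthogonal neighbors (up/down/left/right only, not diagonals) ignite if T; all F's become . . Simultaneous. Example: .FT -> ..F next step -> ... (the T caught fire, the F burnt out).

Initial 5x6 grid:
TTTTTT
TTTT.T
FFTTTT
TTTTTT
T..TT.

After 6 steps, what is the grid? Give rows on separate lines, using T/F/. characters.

Step 1: 5 trees catch fire, 2 burn out
  TTTTTT
  FFTT.T
  ..FTTT
  FFTTTT
  T..TT.
Step 2: 6 trees catch fire, 5 burn out
  FFTTTT
  ..FT.T
  ...FTT
  ..FTTT
  F..TT.
Step 3: 4 trees catch fire, 6 burn out
  ..FTTT
  ...F.T
  ....FT
  ...FTT
  ...TT.
Step 4: 4 trees catch fire, 4 burn out
  ...FTT
  .....T
  .....F
  ....FT
  ...FT.
Step 5: 4 trees catch fire, 4 burn out
  ....FT
  .....F
  ......
  .....F
  ....F.
Step 6: 1 trees catch fire, 4 burn out
  .....F
  ......
  ......
  ......
  ......

.....F
......
......
......
......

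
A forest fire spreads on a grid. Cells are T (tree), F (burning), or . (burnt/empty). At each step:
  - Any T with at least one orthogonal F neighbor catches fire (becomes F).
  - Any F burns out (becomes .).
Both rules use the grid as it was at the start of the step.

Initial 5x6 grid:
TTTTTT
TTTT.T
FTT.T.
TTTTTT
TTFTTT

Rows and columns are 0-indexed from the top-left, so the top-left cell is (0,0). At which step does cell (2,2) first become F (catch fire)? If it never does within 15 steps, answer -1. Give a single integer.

Step 1: cell (2,2)='T' (+6 fires, +2 burnt)
Step 2: cell (2,2)='F' (+7 fires, +6 burnt)
  -> target ignites at step 2
Step 3: cell (2,2)='.' (+4 fires, +7 burnt)
Step 4: cell (2,2)='.' (+4 fires, +4 burnt)
Step 5: cell (2,2)='.' (+1 fires, +4 burnt)
Step 6: cell (2,2)='.' (+1 fires, +1 burnt)
Step 7: cell (2,2)='.' (+1 fires, +1 burnt)
Step 8: cell (2,2)='.' (+1 fires, +1 burnt)
Step 9: cell (2,2)='.' (+0 fires, +1 burnt)
  fire out at step 9

2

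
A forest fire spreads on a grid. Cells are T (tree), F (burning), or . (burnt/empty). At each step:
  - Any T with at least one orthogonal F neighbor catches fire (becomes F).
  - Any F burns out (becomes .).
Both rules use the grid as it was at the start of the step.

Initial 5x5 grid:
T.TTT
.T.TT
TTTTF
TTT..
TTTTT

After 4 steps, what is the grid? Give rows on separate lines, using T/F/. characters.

Step 1: 2 trees catch fire, 1 burn out
  T.TTT
  .T.TF
  TTTF.
  TTT..
  TTTTT
Step 2: 3 trees catch fire, 2 burn out
  T.TTF
  .T.F.
  TTF..
  TTT..
  TTTTT
Step 3: 3 trees catch fire, 3 burn out
  T.TF.
  .T...
  TF...
  TTF..
  TTTTT
Step 4: 5 trees catch fire, 3 burn out
  T.F..
  .F...
  F....
  TF...
  TTFTT

T.F..
.F...
F....
TF...
TTFTT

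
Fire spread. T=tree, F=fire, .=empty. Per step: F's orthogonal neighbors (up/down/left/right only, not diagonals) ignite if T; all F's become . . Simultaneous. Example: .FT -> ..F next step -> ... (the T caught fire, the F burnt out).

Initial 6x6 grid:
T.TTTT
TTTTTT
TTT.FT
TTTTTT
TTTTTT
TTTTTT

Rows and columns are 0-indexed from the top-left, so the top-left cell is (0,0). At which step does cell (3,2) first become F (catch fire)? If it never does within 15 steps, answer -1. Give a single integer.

Step 1: cell (3,2)='T' (+3 fires, +1 burnt)
Step 2: cell (3,2)='T' (+6 fires, +3 burnt)
Step 3: cell (3,2)='F' (+7 fires, +6 burnt)
  -> target ignites at step 3
Step 4: cell (3,2)='.' (+7 fires, +7 burnt)
Step 5: cell (3,2)='.' (+5 fires, +7 burnt)
Step 6: cell (3,2)='.' (+4 fires, +5 burnt)
Step 7: cell (3,2)='.' (+1 fires, +4 burnt)
Step 8: cell (3,2)='.' (+0 fires, +1 burnt)
  fire out at step 8

3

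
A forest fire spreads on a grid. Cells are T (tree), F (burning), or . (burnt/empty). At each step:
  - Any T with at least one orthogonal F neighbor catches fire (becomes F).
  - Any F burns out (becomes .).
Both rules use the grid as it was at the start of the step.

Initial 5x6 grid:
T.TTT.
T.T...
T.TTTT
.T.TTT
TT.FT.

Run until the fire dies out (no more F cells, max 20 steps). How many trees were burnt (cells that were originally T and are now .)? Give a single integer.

Step 1: +2 fires, +1 burnt (F count now 2)
Step 2: +2 fires, +2 burnt (F count now 2)
Step 3: +3 fires, +2 burnt (F count now 3)
Step 4: +2 fires, +3 burnt (F count now 2)
Step 5: +1 fires, +2 burnt (F count now 1)
Step 6: +1 fires, +1 burnt (F count now 1)
Step 7: +1 fires, +1 burnt (F count now 1)
Step 8: +0 fires, +1 burnt (F count now 0)
Fire out after step 8
Initially T: 18, now '.': 24
Total burnt (originally-T cells now '.'): 12

Answer: 12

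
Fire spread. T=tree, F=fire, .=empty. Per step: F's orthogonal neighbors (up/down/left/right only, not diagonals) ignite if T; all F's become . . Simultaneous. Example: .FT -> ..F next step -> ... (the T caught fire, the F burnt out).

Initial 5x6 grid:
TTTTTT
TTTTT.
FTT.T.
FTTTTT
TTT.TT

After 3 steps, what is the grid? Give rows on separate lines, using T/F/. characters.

Step 1: 4 trees catch fire, 2 burn out
  TTTTTT
  FTTTT.
  .FT.T.
  .FTTTT
  FTT.TT
Step 2: 5 trees catch fire, 4 burn out
  FTTTTT
  .FTTT.
  ..F.T.
  ..FTTT
  .FT.TT
Step 3: 4 trees catch fire, 5 burn out
  .FTTTT
  ..FTT.
  ....T.
  ...FTT
  ..F.TT

.FTTTT
..FTT.
....T.
...FTT
..F.TT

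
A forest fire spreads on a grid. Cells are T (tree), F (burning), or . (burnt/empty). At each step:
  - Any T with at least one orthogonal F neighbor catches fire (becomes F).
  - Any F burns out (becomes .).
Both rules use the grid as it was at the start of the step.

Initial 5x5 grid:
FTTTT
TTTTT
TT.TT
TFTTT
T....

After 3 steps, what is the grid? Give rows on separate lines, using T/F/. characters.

Step 1: 5 trees catch fire, 2 burn out
  .FTTT
  FTTTT
  TF.TT
  F.FTT
  T....
Step 2: 5 trees catch fire, 5 burn out
  ..FTT
  .FTTT
  F..TT
  ...FT
  F....
Step 3: 4 trees catch fire, 5 burn out
  ...FT
  ..FTT
  ...FT
  ....F
  .....

...FT
..FTT
...FT
....F
.....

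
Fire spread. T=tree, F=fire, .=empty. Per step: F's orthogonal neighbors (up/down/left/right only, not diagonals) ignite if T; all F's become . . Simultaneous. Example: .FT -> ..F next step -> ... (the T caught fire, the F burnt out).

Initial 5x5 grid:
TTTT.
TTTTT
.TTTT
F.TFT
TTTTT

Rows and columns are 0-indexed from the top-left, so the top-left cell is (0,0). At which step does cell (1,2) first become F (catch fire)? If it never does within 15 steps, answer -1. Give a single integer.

Step 1: cell (1,2)='T' (+5 fires, +2 burnt)
Step 2: cell (1,2)='T' (+6 fires, +5 burnt)
Step 3: cell (1,2)='F' (+4 fires, +6 burnt)
  -> target ignites at step 3
Step 4: cell (1,2)='.' (+2 fires, +4 burnt)
Step 5: cell (1,2)='.' (+2 fires, +2 burnt)
Step 6: cell (1,2)='.' (+1 fires, +2 burnt)
Step 7: cell (1,2)='.' (+0 fires, +1 burnt)
  fire out at step 7

3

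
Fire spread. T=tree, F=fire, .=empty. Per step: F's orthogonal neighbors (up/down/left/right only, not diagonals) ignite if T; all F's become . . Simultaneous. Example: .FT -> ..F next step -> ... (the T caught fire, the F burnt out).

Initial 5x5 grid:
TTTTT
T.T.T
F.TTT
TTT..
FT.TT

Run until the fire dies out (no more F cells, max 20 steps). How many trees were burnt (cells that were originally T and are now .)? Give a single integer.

Answer: 15

Derivation:
Step 1: +3 fires, +2 burnt (F count now 3)
Step 2: +2 fires, +3 burnt (F count now 2)
Step 3: +2 fires, +2 burnt (F count now 2)
Step 4: +2 fires, +2 burnt (F count now 2)
Step 5: +3 fires, +2 burnt (F count now 3)
Step 6: +2 fires, +3 burnt (F count now 2)
Step 7: +1 fires, +2 burnt (F count now 1)
Step 8: +0 fires, +1 burnt (F count now 0)
Fire out after step 8
Initially T: 17, now '.': 23
Total burnt (originally-T cells now '.'): 15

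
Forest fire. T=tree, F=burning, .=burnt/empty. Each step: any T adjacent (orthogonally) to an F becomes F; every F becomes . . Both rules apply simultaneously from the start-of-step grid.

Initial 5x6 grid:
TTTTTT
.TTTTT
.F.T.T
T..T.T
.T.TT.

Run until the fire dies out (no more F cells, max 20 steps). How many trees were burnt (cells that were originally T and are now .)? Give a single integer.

Step 1: +1 fires, +1 burnt (F count now 1)
Step 2: +2 fires, +1 burnt (F count now 2)
Step 3: +3 fires, +2 burnt (F count now 3)
Step 4: +3 fires, +3 burnt (F count now 3)
Step 5: +3 fires, +3 burnt (F count now 3)
Step 6: +3 fires, +3 burnt (F count now 3)
Step 7: +2 fires, +3 burnt (F count now 2)
Step 8: +0 fires, +2 burnt (F count now 0)
Fire out after step 8
Initially T: 19, now '.': 28
Total burnt (originally-T cells now '.'): 17

Answer: 17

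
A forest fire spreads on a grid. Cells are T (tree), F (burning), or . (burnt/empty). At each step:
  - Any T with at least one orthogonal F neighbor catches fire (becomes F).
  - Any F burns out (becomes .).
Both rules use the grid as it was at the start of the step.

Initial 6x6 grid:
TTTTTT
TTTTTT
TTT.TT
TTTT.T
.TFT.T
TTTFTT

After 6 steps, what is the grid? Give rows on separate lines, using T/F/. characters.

Step 1: 5 trees catch fire, 2 burn out
  TTTTTT
  TTTTTT
  TTT.TT
  TTFT.T
  .F.F.T
  TTF.FT
Step 2: 5 trees catch fire, 5 burn out
  TTTTTT
  TTTTTT
  TTF.TT
  TF.F.T
  .....T
  TF...F
Step 3: 5 trees catch fire, 5 burn out
  TTTTTT
  TTFTTT
  TF..TT
  F....T
  .....F
  F.....
Step 4: 5 trees catch fire, 5 burn out
  TTFTTT
  TF.FTT
  F...TT
  .....F
  ......
  ......
Step 5: 5 trees catch fire, 5 burn out
  TF.FTT
  F...FT
  ....TF
  ......
  ......
  ......
Step 6: 4 trees catch fire, 5 burn out
  F...FT
  .....F
  ....F.
  ......
  ......
  ......

F...FT
.....F
....F.
......
......
......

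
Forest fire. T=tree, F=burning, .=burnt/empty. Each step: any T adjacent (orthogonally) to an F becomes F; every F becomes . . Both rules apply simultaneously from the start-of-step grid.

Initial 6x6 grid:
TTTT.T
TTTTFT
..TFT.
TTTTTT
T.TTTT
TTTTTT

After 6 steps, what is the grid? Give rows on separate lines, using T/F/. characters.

Step 1: 5 trees catch fire, 2 burn out
  TTTT.T
  TTTF.F
  ..F.F.
  TTTFTT
  T.TTTT
  TTTTTT
Step 2: 6 trees catch fire, 5 burn out
  TTTF.F
  TTF...
  ......
  TTF.FT
  T.TFTT
  TTTTTT
Step 3: 7 trees catch fire, 6 burn out
  TTF...
  TF....
  ......
  TF...F
  T.F.FT
  TTTFTT
Step 4: 6 trees catch fire, 7 burn out
  TF....
  F.....
  ......
  F.....
  T....F
  TTF.FT
Step 5: 4 trees catch fire, 6 burn out
  F.....
  ......
  ......
  ......
  F.....
  TF...F
Step 6: 1 trees catch fire, 4 burn out
  ......
  ......
  ......
  ......
  ......
  F.....

......
......
......
......
......
F.....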